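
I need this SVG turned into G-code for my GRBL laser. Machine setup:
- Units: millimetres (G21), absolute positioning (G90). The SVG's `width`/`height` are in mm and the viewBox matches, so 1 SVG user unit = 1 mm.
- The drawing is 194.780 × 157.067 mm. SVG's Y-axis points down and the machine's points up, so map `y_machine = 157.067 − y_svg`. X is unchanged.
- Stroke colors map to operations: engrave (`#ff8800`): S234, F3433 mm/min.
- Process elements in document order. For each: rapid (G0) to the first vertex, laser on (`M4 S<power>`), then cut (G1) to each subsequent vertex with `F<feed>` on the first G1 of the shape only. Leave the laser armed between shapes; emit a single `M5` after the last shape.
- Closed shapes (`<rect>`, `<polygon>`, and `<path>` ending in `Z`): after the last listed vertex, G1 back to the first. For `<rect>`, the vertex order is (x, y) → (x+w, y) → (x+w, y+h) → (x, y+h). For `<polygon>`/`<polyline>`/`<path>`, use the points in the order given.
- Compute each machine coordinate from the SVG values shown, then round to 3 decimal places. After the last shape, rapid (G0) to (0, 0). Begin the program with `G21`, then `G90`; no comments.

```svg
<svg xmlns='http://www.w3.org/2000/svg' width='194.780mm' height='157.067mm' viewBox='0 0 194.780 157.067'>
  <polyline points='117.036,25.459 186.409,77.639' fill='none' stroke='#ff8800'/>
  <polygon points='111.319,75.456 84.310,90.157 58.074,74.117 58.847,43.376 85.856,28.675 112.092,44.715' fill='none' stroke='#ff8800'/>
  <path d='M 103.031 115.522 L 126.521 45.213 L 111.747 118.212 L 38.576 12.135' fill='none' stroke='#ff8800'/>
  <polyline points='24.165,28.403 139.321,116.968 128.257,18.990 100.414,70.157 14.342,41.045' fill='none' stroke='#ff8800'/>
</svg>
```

G21
G90
G0 X117.036 Y131.608
M4 S234
G1 X186.409 Y79.428 F3433
G0 X111.319 Y81.611
M4 S234
G1 X84.310 Y66.910 F3433
G1 X58.074 Y82.950
G1 X58.847 Y113.691
G1 X85.856 Y128.392
G1 X112.092 Y112.352
G1 X111.319 Y81.611
G0 X103.031 Y41.545
M4 S234
G1 X126.521 Y111.854 F3433
G1 X111.747 Y38.855
G1 X38.576 Y144.932
G0 X24.165 Y128.664
M4 S234
G1 X139.321 Y40.099 F3433
G1 X128.257 Y138.077
G1 X100.414 Y86.910
G1 X14.342 Y116.022
M5
G0 X0.000 Y0.000

viewBox `0 0 194.780 157.067` with mm width/height → 1 unit = 1 mm. Flip: y_m = 157.067 − y_svg.

**Shape 1** — `<polyline>` line segment, stroke `#ff8800` → engrave (S234, F3433). Machine vertices: (117.036,131.608) → (186.409,79.428). Open path.

**Shape 2** — `<polygon>` regular polygon, stroke `#ff8800` → engrave (S234, F3433). Machine vertices: (111.319,81.611) → (84.310,66.910) → (58.074,82.950) → (58.847,113.691) → (85.856,128.392) → (112.092,112.352) → (111.319,81.611). Closed: final G1 returns to the first vertex.

**Shape 3** — `<path>` open polyline, stroke `#ff8800` → engrave (S234, F3433). Machine vertices: (103.031,41.545) → (126.521,111.854) → (111.747,38.855) → (38.576,144.932). Open path.

**Shape 4** — `<polyline>` open polyline, stroke `#ff8800` → engrave (S234, F3433). Machine vertices: (24.165,128.664) → (139.321,40.099) → (128.257,138.077) → (100.414,86.910) → (14.342,116.022). Open path.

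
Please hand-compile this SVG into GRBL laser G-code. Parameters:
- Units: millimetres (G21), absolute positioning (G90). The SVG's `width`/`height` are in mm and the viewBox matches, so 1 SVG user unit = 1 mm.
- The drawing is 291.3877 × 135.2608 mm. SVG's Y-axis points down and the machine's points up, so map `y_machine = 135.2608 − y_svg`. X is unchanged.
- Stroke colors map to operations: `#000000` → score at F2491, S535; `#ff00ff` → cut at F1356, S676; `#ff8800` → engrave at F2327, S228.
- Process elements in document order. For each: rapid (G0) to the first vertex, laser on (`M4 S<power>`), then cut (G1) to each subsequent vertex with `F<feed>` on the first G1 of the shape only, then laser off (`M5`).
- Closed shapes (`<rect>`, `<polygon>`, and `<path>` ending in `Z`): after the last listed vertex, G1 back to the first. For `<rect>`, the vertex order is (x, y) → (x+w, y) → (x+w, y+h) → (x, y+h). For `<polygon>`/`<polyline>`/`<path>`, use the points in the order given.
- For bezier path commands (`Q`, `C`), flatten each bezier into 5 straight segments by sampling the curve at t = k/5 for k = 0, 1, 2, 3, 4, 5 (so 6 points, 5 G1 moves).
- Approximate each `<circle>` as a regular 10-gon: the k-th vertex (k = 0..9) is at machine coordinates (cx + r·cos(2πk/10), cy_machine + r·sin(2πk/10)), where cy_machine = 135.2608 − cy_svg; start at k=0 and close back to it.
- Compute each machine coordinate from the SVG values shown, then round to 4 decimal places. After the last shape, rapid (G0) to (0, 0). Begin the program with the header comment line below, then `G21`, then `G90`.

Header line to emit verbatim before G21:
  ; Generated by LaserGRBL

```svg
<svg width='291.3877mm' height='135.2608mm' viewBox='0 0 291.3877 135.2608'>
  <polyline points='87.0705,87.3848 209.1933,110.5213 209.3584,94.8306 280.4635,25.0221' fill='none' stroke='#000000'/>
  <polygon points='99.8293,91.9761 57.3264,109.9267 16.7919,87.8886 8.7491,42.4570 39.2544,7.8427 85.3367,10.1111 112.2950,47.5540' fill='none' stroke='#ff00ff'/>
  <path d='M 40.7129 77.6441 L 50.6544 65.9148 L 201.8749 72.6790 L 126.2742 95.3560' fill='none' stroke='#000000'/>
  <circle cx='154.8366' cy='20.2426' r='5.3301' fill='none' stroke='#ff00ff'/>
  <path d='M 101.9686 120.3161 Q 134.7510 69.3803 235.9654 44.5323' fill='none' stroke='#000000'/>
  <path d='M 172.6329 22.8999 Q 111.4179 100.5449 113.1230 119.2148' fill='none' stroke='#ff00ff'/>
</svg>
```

viewBox `0 0 291.3877 135.2608` with mm width/height → 1 unit = 1 mm. Flip: y_m = 135.2608 − y_svg.

**Shape 1** — `<polyline>` open polyline, stroke `#000000` → score (S535, F2491). Machine vertices: (87.0705,47.8760) → (209.1933,24.7395) → (209.3584,40.4302) → (280.4635,110.2387). Open path.

**Shape 2** — `<polygon>` regular polygon, stroke `#ff00ff` → cut (S676, F1356). Machine vertices: (99.8293,43.2847) → (57.3264,25.3341) → (16.7919,47.3722) → (8.7491,92.8038) → (39.2544,127.4181) → (85.3367,125.1497) → (112.2950,87.7068) → (99.8293,43.2847). Closed: final G1 returns to the first vertex.

**Shape 3** — `<path>` open polyline, stroke `#000000` → score (S535, F2491). Machine vertices: (40.7129,57.6167) → (50.6544,69.3460) → (201.8749,62.5818) → (126.2742,39.9048). Open path.

**Shape 4** — `<circle>` circle, stroke `#ff00ff` → cut (S676, F1356). Machine vertices: (160.1667,115.0182) → (159.1487,118.1512) → (156.4837,120.0874) → (153.1895,120.0874) → (150.5245,118.1512) → (149.5065,115.0182) → (150.5245,111.8852) → (153.1895,109.9490) → (156.4837,109.9490) → (159.1487,111.8852) → (160.1667,115.0182). Closed: final G1 returns to the first vertex.

**Shape 5** — `<path>` quadratic bezier, stroke `#000000` → score (S535, F2491). Control points (SVG): P0=(101.9686,120.3161), P1=(134.7510,69.3803), P2=(235.9654,44.5323); sampled at t=k/5. Machine vertices: (101.9686,14.9447) → (117.8188,34.2755) → (139.1436,51.5193) → (165.9430,66.6761) → (198.2169,79.7458) → (235.9654,90.7285). Open path.

**Shape 6** — `<path>` quadratic bezier, stroke `#ff00ff` → cut (S676, F1356). Control points (SVG): P0=(172.6329,22.8999), P1=(111.4179,100.5449), P2=(113.1230,119.2148); sampled at t=k/5. Machine vertices: (172.6329,112.3609) → (150.6637,83.6619) → (133.7281,59.6809) → (121.8261,40.4179) → (114.9578,25.8730) → (113.1230,16.0460). Open path.

; Generated by LaserGRBL
G21
G90
G0 X87.0705 Y47.8760
M4 S535
G1 X209.1933 Y24.7395 F2491
G1 X209.3584 Y40.4302
G1 X280.4635 Y110.2387
M5
G0 X99.8293 Y43.2847
M4 S676
G1 X57.3264 Y25.3341 F1356
G1 X16.7919 Y47.3722
G1 X8.7491 Y92.8038
G1 X39.2544 Y127.4181
G1 X85.3367 Y125.1497
G1 X112.2950 Y87.7068
G1 X99.8293 Y43.2847
M5
G0 X40.7129 Y57.6167
M4 S535
G1 X50.6544 Y69.3460 F2491
G1 X201.8749 Y62.5818
G1 X126.2742 Y39.9048
M5
G0 X160.1667 Y115.0182
M4 S676
G1 X159.1487 Y118.1512 F1356
G1 X156.4837 Y120.0874
G1 X153.1895 Y120.0874
G1 X150.5245 Y118.1512
G1 X149.5065 Y115.0182
G1 X150.5245 Y111.8852
G1 X153.1895 Y109.9490
G1 X156.4837 Y109.9490
G1 X159.1487 Y111.8852
G1 X160.1667 Y115.0182
M5
G0 X101.9686 Y14.9447
M4 S535
G1 X117.8188 Y34.2755 F2491
G1 X139.1436 Y51.5193
G1 X165.9430 Y66.6761
G1 X198.2169 Y79.7458
G1 X235.9654 Y90.7285
M5
G0 X172.6329 Y112.3609
M4 S676
G1 X150.6637 Y83.6619 F1356
G1 X133.7281 Y59.6809
G1 X121.8261 Y40.4179
G1 X114.9578 Y25.8730
G1 X113.1230 Y16.0460
M5
G0 X0.0000 Y0.0000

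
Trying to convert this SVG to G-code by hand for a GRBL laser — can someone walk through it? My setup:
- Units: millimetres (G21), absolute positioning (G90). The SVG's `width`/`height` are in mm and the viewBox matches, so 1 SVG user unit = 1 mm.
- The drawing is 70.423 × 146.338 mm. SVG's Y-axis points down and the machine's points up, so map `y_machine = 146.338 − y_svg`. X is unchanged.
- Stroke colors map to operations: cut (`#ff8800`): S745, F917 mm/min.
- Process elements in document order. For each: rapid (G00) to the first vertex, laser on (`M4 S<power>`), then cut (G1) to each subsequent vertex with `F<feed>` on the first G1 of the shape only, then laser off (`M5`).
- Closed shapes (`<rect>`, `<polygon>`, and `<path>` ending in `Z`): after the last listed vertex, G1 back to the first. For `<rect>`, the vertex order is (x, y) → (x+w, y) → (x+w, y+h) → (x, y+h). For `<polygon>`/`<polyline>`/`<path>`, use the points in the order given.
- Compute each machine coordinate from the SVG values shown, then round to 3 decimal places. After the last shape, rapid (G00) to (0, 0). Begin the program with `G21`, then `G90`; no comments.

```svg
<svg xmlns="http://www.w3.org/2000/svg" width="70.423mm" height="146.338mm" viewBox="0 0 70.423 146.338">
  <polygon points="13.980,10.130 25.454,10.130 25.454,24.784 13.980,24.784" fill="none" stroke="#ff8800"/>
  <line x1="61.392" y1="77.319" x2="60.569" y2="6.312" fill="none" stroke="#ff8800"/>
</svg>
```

viewBox `0 0 70.423 146.338` with mm width/height → 1 unit = 1 mm. Flip: y_m = 146.338 − y_svg.

**Shape 1** — `<polygon>` rectangle, stroke `#ff8800` → cut (S745, F917). Machine vertices: (13.980,136.208) → (25.454,136.208) → (25.454,121.554) → (13.980,121.554) → (13.980,136.208). Closed: final G1 returns to the first vertex.

**Shape 2** — `<line>` line segment, stroke `#ff8800` → cut (S745, F917). Machine vertices: (61.392,69.019) → (60.569,140.026). Open path.

G21
G90
G00 X13.980 Y136.208
M4 S745
G1 X25.454 Y136.208 F917
G1 X25.454 Y121.554
G1 X13.980 Y121.554
G1 X13.980 Y136.208
M5
G00 X61.392 Y69.019
M4 S745
G1 X60.569 Y140.026 F917
M5
G00 X0.000 Y0.000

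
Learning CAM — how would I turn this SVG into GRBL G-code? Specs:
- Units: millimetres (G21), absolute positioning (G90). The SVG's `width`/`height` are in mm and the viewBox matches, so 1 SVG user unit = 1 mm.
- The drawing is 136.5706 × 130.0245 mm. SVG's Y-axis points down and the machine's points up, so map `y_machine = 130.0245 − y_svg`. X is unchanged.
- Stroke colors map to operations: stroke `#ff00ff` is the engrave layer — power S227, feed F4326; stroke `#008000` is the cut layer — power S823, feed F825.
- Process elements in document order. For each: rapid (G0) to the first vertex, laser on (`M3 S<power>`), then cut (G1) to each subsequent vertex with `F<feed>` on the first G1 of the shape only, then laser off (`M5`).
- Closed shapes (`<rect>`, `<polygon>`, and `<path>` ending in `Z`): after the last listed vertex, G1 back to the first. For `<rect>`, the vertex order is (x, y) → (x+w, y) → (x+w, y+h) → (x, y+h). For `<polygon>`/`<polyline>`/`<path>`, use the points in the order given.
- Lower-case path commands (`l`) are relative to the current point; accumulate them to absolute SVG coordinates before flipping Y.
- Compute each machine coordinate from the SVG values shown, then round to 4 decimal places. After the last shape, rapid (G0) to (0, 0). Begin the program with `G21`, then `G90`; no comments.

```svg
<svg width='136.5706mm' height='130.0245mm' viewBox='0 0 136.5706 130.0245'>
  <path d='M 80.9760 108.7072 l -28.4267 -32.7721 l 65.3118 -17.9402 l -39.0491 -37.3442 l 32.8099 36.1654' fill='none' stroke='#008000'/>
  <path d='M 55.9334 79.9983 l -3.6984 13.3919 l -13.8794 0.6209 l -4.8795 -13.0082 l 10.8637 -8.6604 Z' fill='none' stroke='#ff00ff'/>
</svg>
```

G21
G90
G0 X80.9760 Y21.3173
M3 S823
G1 X52.5493 Y54.0894 F825
G1 X117.8611 Y72.0296
G1 X78.8120 Y109.3738
G1 X111.6219 Y73.2084
M5
G0 X55.9334 Y50.0262
M3 S227
G1 X52.2350 Y36.6343 F4326
G1 X38.3556 Y36.0134
G1 X33.4761 Y49.0216
G1 X44.3398 Y57.6820
G1 X55.9334 Y50.0262
M5
G0 X0.0000 Y0.0000

viewBox `0 0 136.5706 130.0245` with mm width/height → 1 unit = 1 mm. Flip: y_m = 130.0245 − y_svg.

**Shape 1** — `<path>` open polyline, stroke `#008000` → cut (S823, F825). Machine vertices: (80.9760,21.3173) → (52.5493,54.0894) → (117.8611,72.0296) → (78.8120,109.3738) → (111.6219,73.2084). Open path.

**Shape 2** — `<path>` regular polygon, stroke `#ff00ff` → engrave (S227, F4326). Machine vertices: (55.9334,50.0262) → (52.2350,36.6343) → (38.3556,36.0134) → (33.4761,49.0216) → (44.3398,57.6820) → (55.9334,50.0262). Closed: final G1 returns to the first vertex.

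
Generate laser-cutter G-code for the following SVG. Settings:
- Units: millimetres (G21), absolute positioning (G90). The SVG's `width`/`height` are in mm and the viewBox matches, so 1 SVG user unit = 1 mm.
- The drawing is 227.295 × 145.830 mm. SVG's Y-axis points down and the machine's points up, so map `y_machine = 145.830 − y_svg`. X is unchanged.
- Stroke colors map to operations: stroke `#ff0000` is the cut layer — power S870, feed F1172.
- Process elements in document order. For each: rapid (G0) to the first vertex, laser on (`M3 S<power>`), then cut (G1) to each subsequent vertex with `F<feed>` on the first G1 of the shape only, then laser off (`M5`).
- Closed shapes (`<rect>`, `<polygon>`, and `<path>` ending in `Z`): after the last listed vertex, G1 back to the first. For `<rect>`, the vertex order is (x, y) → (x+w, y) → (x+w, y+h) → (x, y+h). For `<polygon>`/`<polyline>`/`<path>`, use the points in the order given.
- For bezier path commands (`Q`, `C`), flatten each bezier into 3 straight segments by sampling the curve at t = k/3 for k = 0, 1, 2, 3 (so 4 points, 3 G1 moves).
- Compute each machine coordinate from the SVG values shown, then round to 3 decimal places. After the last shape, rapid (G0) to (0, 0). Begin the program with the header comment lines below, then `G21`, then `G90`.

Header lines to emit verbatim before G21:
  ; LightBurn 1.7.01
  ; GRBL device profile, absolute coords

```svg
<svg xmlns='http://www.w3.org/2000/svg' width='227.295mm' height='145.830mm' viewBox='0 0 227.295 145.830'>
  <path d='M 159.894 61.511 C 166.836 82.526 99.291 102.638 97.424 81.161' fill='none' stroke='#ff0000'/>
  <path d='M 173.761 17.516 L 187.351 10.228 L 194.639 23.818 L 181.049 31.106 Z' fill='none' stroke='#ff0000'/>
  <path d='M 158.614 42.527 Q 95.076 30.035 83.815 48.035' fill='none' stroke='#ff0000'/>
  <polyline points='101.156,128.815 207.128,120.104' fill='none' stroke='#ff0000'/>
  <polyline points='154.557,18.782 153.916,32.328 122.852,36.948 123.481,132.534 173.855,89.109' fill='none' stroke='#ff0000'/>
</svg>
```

Since the viewBox matches the mm dimensions, user units are millimetres directly. The only transform is the Y-flip y_m = 145.830 − y_svg.

Shape 1 is a cubic bezier drawn with `<path>`. Its stroke #ff0000 means cut at S870, F1172. After flipping Y the toolpath is (159.894,84.319) → (147.198,65.112) → (115.992,55.548) → (97.424,64.669).

Shape 2 is a regular polygon drawn with `<path>`. Its stroke #ff0000 means cut at S870, F1172. After flipping Y the toolpath is (173.761,128.314) → (187.351,135.602) → (194.639,122.012) → (181.049,114.724) → (173.761,128.314), returning to the start.

Shape 3 is a quadratic bezier drawn with `<path>`. Its stroke #ff0000 means cut at S870, F1172. After flipping Y the toolpath is (158.614,103.303) → (122.064,108.243) → (97.131,106.407) → (83.815,97.795).

Shape 4 is a line segment drawn with `<polyline>`. Its stroke #ff0000 means cut at S870, F1172. After flipping Y the toolpath is (101.156,17.015) → (207.128,25.726).

Shape 5 is a open polyline drawn with `<polyline>`. Its stroke #ff0000 means cut at S870, F1172. After flipping Y the toolpath is (154.557,127.048) → (153.916,113.502) → (122.852,108.882) → (123.481,13.296) → (173.855,56.721).

; LightBurn 1.7.01
; GRBL device profile, absolute coords
G21
G90
G0 X159.894 Y84.319
M3 S870
G1 X147.198 Y65.112 F1172
G1 X115.992 Y55.548
G1 X97.424 Y64.669
M5
G0 X173.761 Y128.314
M3 S870
G1 X187.351 Y135.602 F1172
G1 X194.639 Y122.012
G1 X181.049 Y114.724
G1 X173.761 Y128.314
M5
G0 X158.614 Y103.303
M3 S870
G1 X122.064 Y108.243 F1172
G1 X97.131 Y106.407
G1 X83.815 Y97.795
M5
G0 X101.156 Y17.015
M3 S870
G1 X207.128 Y25.726 F1172
M5
G0 X154.557 Y127.048
M3 S870
G1 X153.916 Y113.502 F1172
G1 X122.852 Y108.882
G1 X123.481 Y13.296
G1 X173.855 Y56.721
M5
G0 X0.000 Y0.000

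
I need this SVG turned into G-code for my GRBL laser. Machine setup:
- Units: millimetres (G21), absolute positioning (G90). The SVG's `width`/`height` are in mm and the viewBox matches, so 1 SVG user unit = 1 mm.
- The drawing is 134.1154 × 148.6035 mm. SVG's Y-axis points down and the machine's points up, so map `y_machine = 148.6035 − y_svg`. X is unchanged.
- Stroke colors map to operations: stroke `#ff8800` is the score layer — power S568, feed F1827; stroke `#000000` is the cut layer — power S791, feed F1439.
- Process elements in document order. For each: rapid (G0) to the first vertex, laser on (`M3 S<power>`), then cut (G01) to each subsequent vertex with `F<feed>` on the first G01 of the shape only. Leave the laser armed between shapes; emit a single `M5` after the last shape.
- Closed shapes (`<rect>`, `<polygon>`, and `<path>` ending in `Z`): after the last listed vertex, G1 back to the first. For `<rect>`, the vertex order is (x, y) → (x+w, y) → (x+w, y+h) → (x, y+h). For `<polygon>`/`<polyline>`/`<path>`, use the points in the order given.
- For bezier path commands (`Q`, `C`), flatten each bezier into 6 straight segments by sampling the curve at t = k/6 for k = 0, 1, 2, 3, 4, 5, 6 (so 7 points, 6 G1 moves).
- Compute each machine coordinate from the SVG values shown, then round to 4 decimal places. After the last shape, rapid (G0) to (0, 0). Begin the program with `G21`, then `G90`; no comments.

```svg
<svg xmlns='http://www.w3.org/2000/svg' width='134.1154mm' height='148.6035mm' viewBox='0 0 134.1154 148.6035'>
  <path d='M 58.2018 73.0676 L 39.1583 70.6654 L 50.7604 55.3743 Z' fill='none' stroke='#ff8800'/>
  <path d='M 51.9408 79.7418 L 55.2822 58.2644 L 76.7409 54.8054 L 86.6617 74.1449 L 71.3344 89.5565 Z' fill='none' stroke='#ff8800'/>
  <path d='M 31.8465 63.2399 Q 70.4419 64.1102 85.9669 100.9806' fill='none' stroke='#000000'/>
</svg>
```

1 u = 1 mm; y_m = 148.6035 − y.

[1] `<path>` regular polygon, #ff8800→score S568 F1827: (58.2018,75.5359) → (39.1583,77.9381) → (50.7604,93.2292) → (58.2018,75.5359) (closed)

[2] `<path>` regular polygon, #ff8800→score S568 F1827: (51.9408,68.8617) → (55.2822,90.3391) → (76.7409,93.7981) → (86.6617,74.4586) → (71.3344,59.0470) → (51.9408,68.8617) (closed)

[3] `<path>` quadratic bezier, #000000→cut S791 F1439: (31.8465,85.3636) → (44.0708,84.0735) → (55.0134,80.7834) → (64.6743,75.4933) → (73.0535,68.2032) → (80.1511,58.9130) → (85.9669,47.6229)

G21
G90
G0 X58.2018 Y75.5359
M3 S568
G01 X39.1583 Y77.9381 F1827
G01 X50.7604 Y93.2292
G01 X58.2018 Y75.5359
G0 X51.9408 Y68.8617
M3 S568
G01 X55.2822 Y90.3391 F1827
G01 X76.7409 Y93.7981
G01 X86.6617 Y74.4586
G01 X71.3344 Y59.0470
G01 X51.9408 Y68.8617
G0 X31.8465 Y85.3636
M3 S791
G01 X44.0708 Y84.0735 F1439
G01 X55.0134 Y80.7834
G01 X64.6743 Y75.4933
G01 X73.0535 Y68.2032
G01 X80.1511 Y58.9130
G01 X85.9669 Y47.6229
M5
G0 X0.0000 Y0.0000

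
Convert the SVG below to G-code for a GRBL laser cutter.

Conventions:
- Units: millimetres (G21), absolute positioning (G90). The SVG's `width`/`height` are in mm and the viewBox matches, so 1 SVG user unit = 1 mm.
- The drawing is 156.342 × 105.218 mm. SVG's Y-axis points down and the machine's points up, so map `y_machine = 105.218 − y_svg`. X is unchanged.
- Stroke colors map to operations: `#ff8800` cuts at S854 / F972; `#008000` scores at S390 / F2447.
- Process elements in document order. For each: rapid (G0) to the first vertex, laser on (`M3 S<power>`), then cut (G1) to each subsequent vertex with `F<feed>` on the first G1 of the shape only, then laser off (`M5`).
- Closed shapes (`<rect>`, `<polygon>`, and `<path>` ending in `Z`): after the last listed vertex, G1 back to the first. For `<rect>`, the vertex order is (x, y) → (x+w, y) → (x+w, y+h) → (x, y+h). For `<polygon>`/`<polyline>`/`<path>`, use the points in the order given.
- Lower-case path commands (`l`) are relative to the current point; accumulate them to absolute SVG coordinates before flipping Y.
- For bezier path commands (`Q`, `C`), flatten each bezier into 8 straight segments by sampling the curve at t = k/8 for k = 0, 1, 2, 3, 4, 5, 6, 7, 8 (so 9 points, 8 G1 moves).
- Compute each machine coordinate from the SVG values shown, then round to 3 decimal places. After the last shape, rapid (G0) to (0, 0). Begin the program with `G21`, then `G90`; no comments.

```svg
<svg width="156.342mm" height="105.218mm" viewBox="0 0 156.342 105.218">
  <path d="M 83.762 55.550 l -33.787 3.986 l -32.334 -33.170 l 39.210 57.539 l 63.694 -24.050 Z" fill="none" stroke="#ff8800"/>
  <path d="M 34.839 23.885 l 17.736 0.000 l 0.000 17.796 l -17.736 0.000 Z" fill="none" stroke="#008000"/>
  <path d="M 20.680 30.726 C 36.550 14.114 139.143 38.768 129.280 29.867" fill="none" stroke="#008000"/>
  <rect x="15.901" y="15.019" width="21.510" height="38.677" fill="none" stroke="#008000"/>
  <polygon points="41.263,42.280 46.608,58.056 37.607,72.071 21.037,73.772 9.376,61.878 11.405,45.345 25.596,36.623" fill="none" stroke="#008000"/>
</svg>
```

1 u = 1 mm; y_m = 105.218 − y.

[1] `<path>` closed polygon, #ff8800→cut S854 F972: (83.762,49.668) → (49.975,45.682) → (17.641,78.852) → (56.851,21.313) → (120.545,45.363) → (83.762,49.668) (closed)

[2] `<path>` rectangle, #008000→score S390 F2447: (34.839,81.333) → (52.575,81.333) → (52.575,63.537) → (34.839,63.537) → (34.839,81.333) (closed)

[3] `<path>` cubic bezier, #008000→score S390 F2447: (20.680,74.492) → (30.307,78.933) → (45.731,80.383) → (64.616,79.717) → (84.630,77.813) → (103.437,75.548) → (118.704,73.798) → (128.096,73.440) → (129.280,75.351)

[4] `<rect>` rectangle, #008000→score S390 F2447: (15.901,90.199) → (37.411,90.199) → (37.411,51.522) → (15.901,51.522) → (15.901,90.199) (closed)

[5] `<polygon>` regular polygon, #008000→score S390 F2447: (41.263,62.938) → (46.608,47.162) → (37.607,33.147) → (21.037,31.446) → (9.376,43.340) → (11.405,59.873) → (25.596,68.595) → (41.263,62.938) (closed)

G21
G90
G0 X83.762 Y49.668
M3 S854
G1 X49.975 Y45.682 F972
G1 X17.641 Y78.852
G1 X56.851 Y21.313
G1 X120.545 Y45.363
G1 X83.762 Y49.668
M5
G0 X34.839 Y81.333
M3 S390
G1 X52.575 Y81.333 F2447
G1 X52.575 Y63.537
G1 X34.839 Y63.537
G1 X34.839 Y81.333
M5
G0 X20.680 Y74.492
M3 S390
G1 X30.307 Y78.933 F2447
G1 X45.731 Y80.383
G1 X64.616 Y79.717
G1 X84.630 Y77.813
G1 X103.437 Y75.548
G1 X118.704 Y73.798
G1 X128.096 Y73.440
G1 X129.280 Y75.351
M5
G0 X15.901 Y90.199
M3 S390
G1 X37.411 Y90.199 F2447
G1 X37.411 Y51.522
G1 X15.901 Y51.522
G1 X15.901 Y90.199
M5
G0 X41.263 Y62.938
M3 S390
G1 X46.608 Y47.162 F2447
G1 X37.607 Y33.147
G1 X21.037 Y31.446
G1 X9.376 Y43.340
G1 X11.405 Y59.873
G1 X25.596 Y68.595
G1 X41.263 Y62.938
M5
G0 X0.000 Y0.000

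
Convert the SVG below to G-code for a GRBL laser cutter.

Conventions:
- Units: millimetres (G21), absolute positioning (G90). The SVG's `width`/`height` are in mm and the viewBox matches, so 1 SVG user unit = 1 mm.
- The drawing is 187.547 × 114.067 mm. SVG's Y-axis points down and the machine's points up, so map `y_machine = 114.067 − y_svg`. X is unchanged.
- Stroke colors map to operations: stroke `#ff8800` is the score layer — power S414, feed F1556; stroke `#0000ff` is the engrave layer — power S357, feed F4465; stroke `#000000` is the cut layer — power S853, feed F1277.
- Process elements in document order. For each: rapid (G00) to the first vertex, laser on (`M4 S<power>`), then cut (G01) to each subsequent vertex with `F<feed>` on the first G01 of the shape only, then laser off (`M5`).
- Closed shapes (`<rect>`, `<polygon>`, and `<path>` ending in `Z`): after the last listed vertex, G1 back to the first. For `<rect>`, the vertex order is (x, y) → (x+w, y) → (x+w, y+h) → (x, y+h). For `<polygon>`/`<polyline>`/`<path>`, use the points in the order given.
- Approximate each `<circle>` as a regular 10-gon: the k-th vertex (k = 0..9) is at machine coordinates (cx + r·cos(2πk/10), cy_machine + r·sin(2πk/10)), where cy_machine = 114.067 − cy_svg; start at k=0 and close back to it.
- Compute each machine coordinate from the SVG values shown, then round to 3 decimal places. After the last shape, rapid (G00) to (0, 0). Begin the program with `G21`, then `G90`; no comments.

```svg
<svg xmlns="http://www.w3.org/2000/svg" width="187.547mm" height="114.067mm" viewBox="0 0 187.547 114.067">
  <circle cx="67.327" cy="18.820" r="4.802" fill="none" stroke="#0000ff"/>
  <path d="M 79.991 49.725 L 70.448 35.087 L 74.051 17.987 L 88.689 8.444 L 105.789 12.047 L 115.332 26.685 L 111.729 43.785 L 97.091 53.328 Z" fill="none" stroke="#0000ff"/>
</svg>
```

viewBox `0 0 187.547 114.067` with mm width/height → 1 unit = 1 mm. Flip: y_m = 114.067 − y_svg.

**Shape 1** — `<circle>` circle, stroke `#0000ff` → engrave (S357, F4465). Machine vertices: (72.129,95.247) → (71.212,98.070) → (68.811,99.814) → (65.843,99.814) → (63.442,98.070) → (62.525,95.247) → (63.442,92.424) → (65.843,90.680) → (68.811,90.680) → (71.212,92.424) → (72.129,95.247). Closed: final G1 returns to the first vertex.

**Shape 2** — `<path>` regular polygon, stroke `#0000ff` → engrave (S357, F4465). Machine vertices: (79.991,64.342) → (70.448,78.980) → (74.051,96.080) → (88.689,105.623) → (105.789,102.020) → (115.332,87.382) → (111.729,70.282) → (97.091,60.739) → (79.991,64.342). Closed: final G1 returns to the first vertex.

G21
G90
G00 X72.129 Y95.247
M4 S357
G01 X71.212 Y98.070 F4465
G01 X68.811 Y99.814
G01 X65.843 Y99.814
G01 X63.442 Y98.070
G01 X62.525 Y95.247
G01 X63.442 Y92.424
G01 X65.843 Y90.680
G01 X68.811 Y90.680
G01 X71.212 Y92.424
G01 X72.129 Y95.247
M5
G00 X79.991 Y64.342
M4 S357
G01 X70.448 Y78.980 F4465
G01 X74.051 Y96.080
G01 X88.689 Y105.623
G01 X105.789 Y102.020
G01 X115.332 Y87.382
G01 X111.729 Y70.282
G01 X97.091 Y60.739
G01 X79.991 Y64.342
M5
G00 X0.000 Y0.000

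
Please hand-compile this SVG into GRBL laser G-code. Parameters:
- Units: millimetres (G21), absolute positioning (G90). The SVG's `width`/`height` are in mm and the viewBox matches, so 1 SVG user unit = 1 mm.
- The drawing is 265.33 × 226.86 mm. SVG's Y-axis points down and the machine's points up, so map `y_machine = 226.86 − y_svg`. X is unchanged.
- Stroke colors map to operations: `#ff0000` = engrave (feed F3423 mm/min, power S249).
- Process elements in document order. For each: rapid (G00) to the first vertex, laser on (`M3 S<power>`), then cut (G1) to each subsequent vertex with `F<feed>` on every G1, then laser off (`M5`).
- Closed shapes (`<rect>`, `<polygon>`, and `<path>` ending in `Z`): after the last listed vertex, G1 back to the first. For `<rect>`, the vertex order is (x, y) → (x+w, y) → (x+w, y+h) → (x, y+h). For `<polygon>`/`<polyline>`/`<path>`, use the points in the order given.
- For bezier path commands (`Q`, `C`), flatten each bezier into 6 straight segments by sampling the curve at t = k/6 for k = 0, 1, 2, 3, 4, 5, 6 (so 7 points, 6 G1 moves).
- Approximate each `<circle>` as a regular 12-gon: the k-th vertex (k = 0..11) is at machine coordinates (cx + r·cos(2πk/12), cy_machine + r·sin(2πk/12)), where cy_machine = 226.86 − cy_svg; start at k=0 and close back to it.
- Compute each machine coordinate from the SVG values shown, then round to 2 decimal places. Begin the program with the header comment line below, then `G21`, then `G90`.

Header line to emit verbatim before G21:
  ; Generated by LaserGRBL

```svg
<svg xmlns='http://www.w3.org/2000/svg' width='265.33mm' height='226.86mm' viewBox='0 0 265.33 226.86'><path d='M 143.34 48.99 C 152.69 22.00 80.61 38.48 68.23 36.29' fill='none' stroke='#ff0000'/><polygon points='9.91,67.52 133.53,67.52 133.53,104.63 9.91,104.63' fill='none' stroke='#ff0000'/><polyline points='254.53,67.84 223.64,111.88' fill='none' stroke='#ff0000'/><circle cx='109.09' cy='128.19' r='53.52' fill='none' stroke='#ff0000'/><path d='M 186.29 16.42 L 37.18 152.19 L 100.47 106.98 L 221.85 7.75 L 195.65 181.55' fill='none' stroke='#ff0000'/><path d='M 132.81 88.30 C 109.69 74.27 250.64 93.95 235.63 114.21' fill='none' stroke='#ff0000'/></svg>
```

; Generated by LaserGRBL
G21
G90
G00 X143.34 Y177.87
M3 S249
G1 X141.88 Y188.03 F3423
G1 X130.77 Y192.67 F3423
G1 X113.93 Y193.52 F3423
G1 X95.28 Y192.30 F3423
G1 X78.74 Y190.74 F3423
G1 X68.23 Y190.57 F3423
M5
G00 X9.91 Y159.34
M3 S249
G1 X133.53 Y159.34 F3423
G1 X133.53 Y122.23 F3423
G1 X9.91 Y122.23 F3423
G1 X9.91 Y159.34 F3423
M5
G00 X254.53 Y159.02
M3 S249
G1 X223.64 Y114.98 F3423
M5
G00 X162.61 Y98.67
M3 S249
G1 X155.44 Y125.43 F3423
G1 X135.85 Y145.02 F3423
G1 X109.09 Y152.19 F3423
G1 X82.33 Y145.02 F3423
G1 X62.74 Y125.43 F3423
G1 X55.57 Y98.67 F3423
G1 X62.74 Y71.91 F3423
G1 X82.33 Y52.32 F3423
G1 X109.09 Y45.15 F3423
G1 X135.85 Y52.32 F3423
G1 X155.44 Y71.91 F3423
G1 X162.61 Y98.67 F3423
M5
G00 X186.29 Y210.44
M3 S249
G1 X37.18 Y74.67 F3423
G1 X100.47 Y119.88 F3423
G1 X221.85 Y219.11 F3423
G1 X195.65 Y45.31 F3423
M5
G00 X132.81 Y138.56
M3 S249
G1 X133.44 Y142.92 F3423
G1 X152.53 Y142.58 F3423
G1 X181.18 Y138.46 F3423
G1 X210.51 Y131.49 F3423
G1 X231.62 Y122.58 F3423
G1 X235.63 Y112.65 F3423
M5

1 u = 1 mm; y_m = 226.86 − y.

[1] `<path>` cubic bezier, #ff0000→engrave S249 F3423: (143.34,177.87) → (141.88,188.03) → (130.77,192.67) → (113.93,193.52) → (95.28,192.30) → (78.74,190.74) → (68.23,190.57)

[2] `<polygon>` rectangle, #ff0000→engrave S249 F3423: (9.91,159.34) → (133.53,159.34) → (133.53,122.23) → (9.91,122.23) → (9.91,159.34) (closed)

[3] `<polyline>` line segment, #ff0000→engrave S249 F3423: (254.53,159.02) → (223.64,114.98)

[4] `<circle>` circle, #ff0000→engrave S249 F3423: (162.61,98.67) → (155.44,125.43) → (135.85,145.02) → (109.09,152.19) → (82.33,145.02) → (62.74,125.43) → (55.57,98.67) → (62.74,71.91) → (82.33,52.32) → (109.09,45.15) → (135.85,52.32) → (155.44,71.91) → (162.61,98.67) (closed)

[5] `<path>` open polyline, #ff0000→engrave S249 F3423: (186.29,210.44) → (37.18,74.67) → (100.47,119.88) → (221.85,219.11) → (195.65,45.31)

[6] `<path>` cubic bezier, #ff0000→engrave S249 F3423: (132.81,138.56) → (133.44,142.92) → (152.53,142.58) → (181.18,138.46) → (210.51,131.49) → (231.62,122.58) → (235.63,112.65)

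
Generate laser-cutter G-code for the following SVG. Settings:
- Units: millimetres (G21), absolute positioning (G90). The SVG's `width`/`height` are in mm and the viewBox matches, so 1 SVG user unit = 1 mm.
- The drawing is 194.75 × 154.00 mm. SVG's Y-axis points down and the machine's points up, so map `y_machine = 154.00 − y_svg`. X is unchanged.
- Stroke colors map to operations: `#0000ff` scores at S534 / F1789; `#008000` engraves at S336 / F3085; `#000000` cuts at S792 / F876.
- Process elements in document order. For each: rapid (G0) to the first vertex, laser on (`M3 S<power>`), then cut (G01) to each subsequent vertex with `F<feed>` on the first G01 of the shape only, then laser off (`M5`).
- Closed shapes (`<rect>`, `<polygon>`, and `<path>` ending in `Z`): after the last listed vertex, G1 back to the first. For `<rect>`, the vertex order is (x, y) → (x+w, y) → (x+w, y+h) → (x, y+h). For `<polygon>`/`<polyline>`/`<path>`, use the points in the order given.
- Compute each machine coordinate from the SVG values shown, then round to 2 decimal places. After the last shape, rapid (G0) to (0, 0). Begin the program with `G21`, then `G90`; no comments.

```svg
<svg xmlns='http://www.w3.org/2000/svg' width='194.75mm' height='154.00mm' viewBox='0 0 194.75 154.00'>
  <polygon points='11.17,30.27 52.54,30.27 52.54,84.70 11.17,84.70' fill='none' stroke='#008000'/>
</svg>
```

G21
G90
G0 X11.17 Y123.73
M3 S336
G01 X52.54 Y123.73 F3085
G01 X52.54 Y69.30
G01 X11.17 Y69.30
G01 X11.17 Y123.73
M5
G0 X0.00 Y0.00

1 u = 1 mm; y_m = 154.00 − y.

[1] `<polygon>` rectangle, #008000→engrave S336 F3085: (11.17,123.73) → (52.54,123.73) → (52.54,69.30) → (11.17,69.30) → (11.17,123.73) (closed)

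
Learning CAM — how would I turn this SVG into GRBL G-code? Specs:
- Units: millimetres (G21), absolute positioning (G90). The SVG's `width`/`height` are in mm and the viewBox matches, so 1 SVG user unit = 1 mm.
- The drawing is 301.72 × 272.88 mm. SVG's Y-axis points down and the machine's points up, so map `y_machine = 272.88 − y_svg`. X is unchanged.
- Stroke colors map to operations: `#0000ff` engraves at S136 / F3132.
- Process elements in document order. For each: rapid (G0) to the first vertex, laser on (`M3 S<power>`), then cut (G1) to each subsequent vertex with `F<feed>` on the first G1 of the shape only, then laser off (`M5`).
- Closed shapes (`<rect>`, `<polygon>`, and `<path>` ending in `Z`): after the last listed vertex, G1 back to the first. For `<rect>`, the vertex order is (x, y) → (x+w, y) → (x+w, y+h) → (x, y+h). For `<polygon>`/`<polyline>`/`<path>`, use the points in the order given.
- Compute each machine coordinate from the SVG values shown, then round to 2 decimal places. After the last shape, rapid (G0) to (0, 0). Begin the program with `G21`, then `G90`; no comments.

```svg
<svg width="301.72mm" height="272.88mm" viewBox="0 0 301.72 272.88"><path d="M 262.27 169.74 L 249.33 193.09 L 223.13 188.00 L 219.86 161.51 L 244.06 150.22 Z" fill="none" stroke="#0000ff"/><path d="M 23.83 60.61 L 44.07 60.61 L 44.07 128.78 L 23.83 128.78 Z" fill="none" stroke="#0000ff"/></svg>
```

G21
G90
G0 X262.27 Y103.14
M3 S136
G1 X249.33 Y79.79 F3132
G1 X223.13 Y84.88
G1 X219.86 Y111.37
G1 X244.06 Y122.66
G1 X262.27 Y103.14
M5
G0 X23.83 Y212.27
M3 S136
G1 X44.07 Y212.27 F3132
G1 X44.07 Y144.10
G1 X23.83 Y144.10
G1 X23.83 Y212.27
M5
G0 X0.00 Y0.00

1 u = 1 mm; y_m = 272.88 − y.

[1] `<path>` regular polygon, #0000ff→engrave S136 F3132: (262.27,103.14) → (249.33,79.79) → (223.13,84.88) → (219.86,111.37) → (244.06,122.66) → (262.27,103.14) (closed)

[2] `<path>` rectangle, #0000ff→engrave S136 F3132: (23.83,212.27) → (44.07,212.27) → (44.07,144.10) → (23.83,144.10) → (23.83,212.27) (closed)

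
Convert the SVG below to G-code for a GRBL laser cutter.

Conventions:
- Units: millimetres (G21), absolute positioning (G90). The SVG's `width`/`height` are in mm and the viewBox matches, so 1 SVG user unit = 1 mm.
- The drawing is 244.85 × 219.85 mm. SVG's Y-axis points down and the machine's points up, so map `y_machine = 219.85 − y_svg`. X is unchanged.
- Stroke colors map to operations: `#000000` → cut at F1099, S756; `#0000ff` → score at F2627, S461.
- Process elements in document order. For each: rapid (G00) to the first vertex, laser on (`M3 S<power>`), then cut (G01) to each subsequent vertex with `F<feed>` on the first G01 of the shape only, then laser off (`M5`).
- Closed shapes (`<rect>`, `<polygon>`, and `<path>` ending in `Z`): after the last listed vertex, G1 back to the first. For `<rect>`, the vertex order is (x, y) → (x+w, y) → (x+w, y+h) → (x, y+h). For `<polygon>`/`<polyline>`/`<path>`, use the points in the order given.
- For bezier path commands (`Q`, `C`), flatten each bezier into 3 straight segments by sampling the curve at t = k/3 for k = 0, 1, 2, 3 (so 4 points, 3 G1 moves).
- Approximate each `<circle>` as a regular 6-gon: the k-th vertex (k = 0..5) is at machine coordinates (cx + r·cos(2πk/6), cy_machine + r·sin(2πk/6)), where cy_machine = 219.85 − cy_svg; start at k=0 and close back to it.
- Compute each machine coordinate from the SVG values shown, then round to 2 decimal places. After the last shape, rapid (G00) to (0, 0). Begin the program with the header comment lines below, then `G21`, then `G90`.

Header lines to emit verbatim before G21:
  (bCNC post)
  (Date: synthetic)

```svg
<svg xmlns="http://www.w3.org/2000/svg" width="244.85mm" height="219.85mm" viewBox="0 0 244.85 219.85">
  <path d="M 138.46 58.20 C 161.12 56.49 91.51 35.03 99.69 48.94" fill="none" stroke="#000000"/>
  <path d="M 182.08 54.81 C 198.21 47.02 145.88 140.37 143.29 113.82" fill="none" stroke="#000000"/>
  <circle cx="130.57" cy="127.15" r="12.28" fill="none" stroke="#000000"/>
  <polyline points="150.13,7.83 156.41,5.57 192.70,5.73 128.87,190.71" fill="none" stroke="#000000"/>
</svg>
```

(bCNC post)
(Date: synthetic)
G21
G90
G00 X138.46 Y161.65
M3 S756
G01 X136.66 Y167.90 F1099
G01 X111.14 Y175.07
G01 X99.69 Y170.91
M5
G00 X182.08 Y165.04
M3 S756
G01 X179.77 Y147.30 F1099
G01 X158.08 Y111.26
G01 X143.29 Y106.03
M5
G00 X142.85 Y92.70
M3 S756
G01 X136.71 Y103.33 F1099
G01 X124.43 Y103.33
G01 X118.29 Y92.70
G01 X124.43 Y82.07
G01 X136.71 Y82.07
G01 X142.85 Y92.70
M5
G00 X150.13 Y212.02
M3 S756
G01 X156.41 Y214.28 F1099
G01 X192.70 Y214.12
G01 X128.87 Y29.14
M5
G00 X0.00 Y0.00

viewBox `0 0 244.85 219.85` with mm width/height → 1 unit = 1 mm. Flip: y_m = 219.85 − y_svg.

**Shape 1** — `<path>` cubic bezier, stroke `#000000` → cut (S756, F1099). Control points (SVG): P0=(138.46,58.20), P1=(161.12,56.49), P2=(91.51,35.03), P3=(99.69,48.94); sampled at t=k/3. Machine vertices: (138.46,161.65) → (136.66,167.90) → (111.14,175.07) → (99.69,170.91). Open path.

**Shape 2** — `<path>` cubic bezier, stroke `#000000` → cut (S756, F1099). Control points (SVG): P0=(182.08,54.81), P1=(198.21,47.02), P2=(145.88,140.37), P3=(143.29,113.82); sampled at t=k/3. Machine vertices: (182.08,165.04) → (179.77,147.30) → (158.08,111.26) → (143.29,106.03). Open path.

**Shape 3** — `<circle>` circle, stroke `#000000` → cut (S756, F1099). Machine vertices: (142.85,92.70) → (136.71,103.33) → (124.43,103.33) → (118.29,92.70) → (124.43,82.07) → (136.71,82.07) → (142.85,92.70). Closed: final G1 returns to the first vertex.

**Shape 4** — `<polyline>` open polyline, stroke `#000000` → cut (S756, F1099). Machine vertices: (150.13,212.02) → (156.41,214.28) → (192.70,214.12) → (128.87,29.14). Open path.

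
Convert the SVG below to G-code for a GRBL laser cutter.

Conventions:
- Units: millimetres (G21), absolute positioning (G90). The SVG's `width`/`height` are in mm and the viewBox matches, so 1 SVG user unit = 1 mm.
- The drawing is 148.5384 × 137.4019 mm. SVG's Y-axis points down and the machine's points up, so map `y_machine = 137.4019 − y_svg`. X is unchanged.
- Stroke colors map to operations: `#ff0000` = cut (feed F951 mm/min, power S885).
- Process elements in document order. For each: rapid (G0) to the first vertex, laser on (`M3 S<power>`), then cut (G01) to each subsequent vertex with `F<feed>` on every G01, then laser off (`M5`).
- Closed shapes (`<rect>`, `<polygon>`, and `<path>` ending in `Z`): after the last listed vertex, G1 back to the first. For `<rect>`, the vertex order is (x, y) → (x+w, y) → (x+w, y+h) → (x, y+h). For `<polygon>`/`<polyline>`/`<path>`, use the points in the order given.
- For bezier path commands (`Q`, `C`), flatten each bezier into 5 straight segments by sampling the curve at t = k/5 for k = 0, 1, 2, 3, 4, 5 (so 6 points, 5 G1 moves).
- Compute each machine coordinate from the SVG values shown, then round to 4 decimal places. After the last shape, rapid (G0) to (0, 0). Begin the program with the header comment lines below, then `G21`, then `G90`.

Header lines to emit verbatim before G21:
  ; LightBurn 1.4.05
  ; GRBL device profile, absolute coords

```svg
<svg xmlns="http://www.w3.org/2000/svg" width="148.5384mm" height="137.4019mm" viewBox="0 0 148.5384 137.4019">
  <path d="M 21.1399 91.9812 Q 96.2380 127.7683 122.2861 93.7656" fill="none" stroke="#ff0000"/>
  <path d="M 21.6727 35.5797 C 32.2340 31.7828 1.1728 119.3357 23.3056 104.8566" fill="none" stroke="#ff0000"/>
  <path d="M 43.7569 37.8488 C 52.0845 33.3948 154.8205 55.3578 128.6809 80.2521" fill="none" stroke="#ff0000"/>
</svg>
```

; LightBurn 1.4.05
; GRBL device profile, absolute coords
G21
G90
G0 X21.1399 Y45.4207
M3 S885
G01 X49.2171 Y33.8975 F951
G01 X73.3704 Y27.9574 F951
G01 X93.5996 Y27.6005 F951
G01 X109.9049 Y32.8268 F951
G01 X122.2861 Y43.6363 F951
M5
G0 X21.6727 Y101.8222
M3 S885
G01 X23.7733 Y94.6854 F951
G01 X20.4357 Y74.9070 F951
G01 X16.2111 Y51.7693 F951
G01 X15.6507 Y34.5546 F951
G01 X23.3056 Y32.5453 F951
M5
G0 X43.7569 Y99.5531
M3 S885
G01 X58.2962 Y99.2433 F951
G01 X84.7759 Y93.7208 F951
G01 X112.4783 Y84.1129 F951
G01 X130.6859 Y71.5467 F951
G01 X128.6809 Y57.1498 F951
M5
G0 X0.0000 Y0.0000

viewBox `0 0 148.5384 137.4019` with mm width/height → 1 unit = 1 mm. Flip: y_m = 137.4019 − y_svg.

**Shape 1** — `<path>` quadratic bezier, stroke `#ff0000` → cut (S885, F951). Control points (SVG): P0=(21.1399,91.9812), P1=(96.2380,127.7683), P2=(122.2861,93.7656); sampled at t=k/5. Machine vertices: (21.1399,45.4207) → (49.2171,33.8975) → (73.3704,27.9574) → (93.5996,27.6005) → (109.9049,32.8268) → (122.2861,43.6363). Open path.

**Shape 2** — `<path>` cubic bezier, stroke `#ff0000` → cut (S885, F951). Control points (SVG): P0=(21.6727,35.5797), P1=(32.2340,31.7828), P2=(1.1728,119.3357), P3=(23.3056,104.8566); sampled at t=k/5. Machine vertices: (21.6727,101.8222) → (23.7733,94.6854) → (20.4357,74.9070) → (16.2111,51.7693) → (15.6507,34.5546) → (23.3056,32.5453). Open path.

**Shape 3** — `<path>` cubic bezier, stroke `#ff0000` → cut (S885, F951). Control points (SVG): P0=(43.7569,37.8488), P1=(52.0845,33.3948), P2=(154.8205,55.3578), P3=(128.6809,80.2521); sampled at t=k/5. Machine vertices: (43.7569,99.5531) → (58.2962,99.2433) → (84.7759,93.7208) → (112.4783,84.1129) → (130.6859,71.5467) → (128.6809,57.1498). Open path.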